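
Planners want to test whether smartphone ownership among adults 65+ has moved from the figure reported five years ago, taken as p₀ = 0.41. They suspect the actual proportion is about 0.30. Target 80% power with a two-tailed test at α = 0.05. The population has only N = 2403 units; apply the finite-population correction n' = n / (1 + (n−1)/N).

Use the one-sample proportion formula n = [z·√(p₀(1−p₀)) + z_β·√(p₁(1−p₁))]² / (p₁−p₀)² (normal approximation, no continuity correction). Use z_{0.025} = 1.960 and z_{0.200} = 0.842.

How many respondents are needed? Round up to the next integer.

n = [z_{α/2}·√(p₀q₀) + z_β·√(p₁q₁)]² / (p₁ − p₀)²
  = [1.960·√(0.41·0.59) + 0.842·√(0.30·0.70)]² / (-0.11)²
  = [1.960·0.4918 + 0.842·0.4583]² / 0.0121
  = [1.3498]² / 0.0121
  = 150.59
Finite-population correction (N = 2403): 150.59 / (1 + (150.59 − 1)/2403) = 141.76.
Round up → n = 142.

n = 142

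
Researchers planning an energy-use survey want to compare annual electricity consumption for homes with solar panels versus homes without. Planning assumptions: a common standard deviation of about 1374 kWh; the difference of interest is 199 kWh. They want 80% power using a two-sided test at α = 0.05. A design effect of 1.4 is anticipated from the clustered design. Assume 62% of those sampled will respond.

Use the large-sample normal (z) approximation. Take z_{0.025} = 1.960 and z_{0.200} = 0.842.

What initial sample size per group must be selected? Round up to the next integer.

n = 1691 per group

n = (z_{α/2} + z_β)² · (σ₁² + σ₂²) / δ²
  = (1.960 + 0.842)² · (2·1374² = 3775752) / 199²
  = 7.8512 · 3775752 / 39601
  = 748.57
Design effect: 1.4 × 748.57 = 1048.00.
Adjust for 62% response: 1048.00 / 0.62 = 1690.32.
Round up → n = 1691 per group.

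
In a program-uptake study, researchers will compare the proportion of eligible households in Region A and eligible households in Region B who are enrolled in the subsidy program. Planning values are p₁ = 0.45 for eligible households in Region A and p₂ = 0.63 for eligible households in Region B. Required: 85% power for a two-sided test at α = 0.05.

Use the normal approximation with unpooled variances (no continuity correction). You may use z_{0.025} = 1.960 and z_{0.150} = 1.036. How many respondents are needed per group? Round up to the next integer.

n = (z_{α/2} + z_β)² · [p₁(1−p₁) + p₂(1−p₂)] / (p₁ − p₂)²
  = (1.960 + 1.036)² · (0.45·0.55 + 0.63·0.37) / (-0.18)²
  = (2.996)² · (0.2475 + 0.2331) / 0.0324
  = 8.9760 · 0.4806 / 0.0324
  = 133.14
Round up → n = 134 per group.

n = 134 per group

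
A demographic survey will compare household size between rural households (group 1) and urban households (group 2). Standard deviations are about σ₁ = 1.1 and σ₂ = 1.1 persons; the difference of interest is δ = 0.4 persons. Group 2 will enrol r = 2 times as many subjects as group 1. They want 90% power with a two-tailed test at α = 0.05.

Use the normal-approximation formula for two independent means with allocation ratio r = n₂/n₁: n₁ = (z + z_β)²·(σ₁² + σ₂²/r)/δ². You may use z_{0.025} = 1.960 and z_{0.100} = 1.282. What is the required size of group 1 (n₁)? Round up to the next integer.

n₁ = 120

n₁ = (z_{α/2} + z_β)² · (σ₁² + σ₂²/r) / δ²
   = (1.960 + 1.282)² · (1.1² + 1.1²/2) / 0.4²
   = 10.5106 · (1.21 + 0.605) / 0.16
   = 10.5106 · 1.815 / 0.16
   = 119.23
Round up → n₁ = 120; n₂ = r·n₁ = 2 × 120 = 240.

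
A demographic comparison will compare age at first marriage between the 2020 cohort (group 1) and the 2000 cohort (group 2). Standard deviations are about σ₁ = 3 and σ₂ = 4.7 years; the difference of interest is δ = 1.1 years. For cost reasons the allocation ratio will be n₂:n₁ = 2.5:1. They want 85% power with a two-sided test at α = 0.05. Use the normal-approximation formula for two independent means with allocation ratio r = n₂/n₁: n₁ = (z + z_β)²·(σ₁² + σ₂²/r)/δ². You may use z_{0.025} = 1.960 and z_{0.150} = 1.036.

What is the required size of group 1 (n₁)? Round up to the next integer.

n₁ = 133

n₁ = (z_{α/2} + z_β)² · (σ₁² + σ₂²/r) / δ²
   = (1.960 + 1.036)² · (3² + 4.7²/2.5) / 1.1²
   = 8.9760 · (9 + 8.836) / 1.21
   = 8.9760 · 17.836 / 1.21
   = 132.31
Round up → n₁ = 133; n₂ = r·n₁ = 2.5 × 133 = 333.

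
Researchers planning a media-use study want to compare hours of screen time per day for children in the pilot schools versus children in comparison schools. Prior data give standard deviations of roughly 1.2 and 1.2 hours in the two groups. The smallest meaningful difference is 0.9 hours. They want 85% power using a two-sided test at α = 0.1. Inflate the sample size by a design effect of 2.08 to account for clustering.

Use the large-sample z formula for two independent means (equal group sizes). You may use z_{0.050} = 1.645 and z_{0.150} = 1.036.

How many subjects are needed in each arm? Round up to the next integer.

n = 54 per group

n = (z_{α/2} + z_β)² · (σ₁² + σ₂²) / δ²
  = (1.645 + 1.036)² · (1.2² + 1.2² = 2.88) / 0.9²
  = 7.1878 · 2.88 / 0.81
  = 25.56
Design effect: 2.08 × 25.56 = 53.16.
Round up → n = 54 per group.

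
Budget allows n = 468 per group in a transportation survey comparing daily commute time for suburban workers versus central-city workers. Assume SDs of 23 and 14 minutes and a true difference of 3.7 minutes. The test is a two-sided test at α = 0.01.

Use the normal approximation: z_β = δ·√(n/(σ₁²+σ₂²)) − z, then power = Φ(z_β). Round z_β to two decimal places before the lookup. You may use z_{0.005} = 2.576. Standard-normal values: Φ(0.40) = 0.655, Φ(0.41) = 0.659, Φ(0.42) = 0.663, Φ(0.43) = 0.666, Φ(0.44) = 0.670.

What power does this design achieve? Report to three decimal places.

Power ≈ 0.655

z_β = δ·√(n/(σ₁²+σ₂²)) − z_{α/2}
    = 3.7 · √(468/725) − 2.576
    = 3.7 · 0.80344 − 2.576
    = 2.9727 − 2.576 = 0.3967 → 0.40
Power = Φ(0.40) = 0.655.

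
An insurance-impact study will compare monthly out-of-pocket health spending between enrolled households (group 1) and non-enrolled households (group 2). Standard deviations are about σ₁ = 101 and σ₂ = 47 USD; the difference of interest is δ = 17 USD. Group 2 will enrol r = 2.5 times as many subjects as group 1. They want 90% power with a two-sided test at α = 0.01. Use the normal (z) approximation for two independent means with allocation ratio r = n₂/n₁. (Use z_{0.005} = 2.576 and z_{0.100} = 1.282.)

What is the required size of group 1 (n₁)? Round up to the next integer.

n₁ = 571

n₁ = (z_{α/2} + z_β)² · (σ₁² + σ₂²/r) / δ²
   = (2.576 + 1.282)² · (101² + 47²/2.5) / 17²
   = 14.8842 · (10201 + 883.6) / 289
   = 14.8842 · 11084.6 / 289
   = 570.88
Round up → n₁ = 571; n₂ = r·n₁ = 2.5 × 571 = 1428.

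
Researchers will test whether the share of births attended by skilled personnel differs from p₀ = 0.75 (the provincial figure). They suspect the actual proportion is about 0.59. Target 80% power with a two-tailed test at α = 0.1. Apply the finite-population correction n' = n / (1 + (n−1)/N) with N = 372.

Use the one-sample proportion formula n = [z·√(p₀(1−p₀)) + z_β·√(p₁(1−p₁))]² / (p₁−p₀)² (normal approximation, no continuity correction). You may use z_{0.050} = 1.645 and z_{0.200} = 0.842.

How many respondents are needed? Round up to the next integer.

n = [z_{α/2}·√(p₀q₀) + z_β·√(p₁q₁)]² / (p₁ − p₀)²
  = [1.645·√(0.75·0.25) + 0.842·√(0.59·0.41)]² / (-0.16)²
  = [1.645·0.4330 + 0.842·0.4918]² / 0.0256
  = [1.1264]² / 0.0256
  = 49.56
Finite-population correction (N = 372): 49.56 / (1 + (49.56 − 1)/372) = 43.84.
Round up → n = 44.

n = 44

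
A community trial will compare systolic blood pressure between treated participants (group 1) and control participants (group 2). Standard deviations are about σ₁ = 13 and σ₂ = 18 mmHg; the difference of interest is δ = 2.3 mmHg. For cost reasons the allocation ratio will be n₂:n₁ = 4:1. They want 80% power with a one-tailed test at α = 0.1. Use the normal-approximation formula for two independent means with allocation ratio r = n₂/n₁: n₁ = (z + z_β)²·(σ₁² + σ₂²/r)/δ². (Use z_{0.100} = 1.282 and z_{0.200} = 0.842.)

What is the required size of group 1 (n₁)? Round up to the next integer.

n₁ = 214

n₁ = (z_α + z_β)² · (σ₁² + σ₂²/r) / δ²
   = (1.282 + 0.842)² · (13² + 18²/4) / 2.3²
   = 4.5114 · (169 + 81) / 5.29
   = 4.5114 · 250 / 5.29
   = 213.20
Round up → n₁ = 214; n₂ = r·n₁ = 4 × 214 = 856.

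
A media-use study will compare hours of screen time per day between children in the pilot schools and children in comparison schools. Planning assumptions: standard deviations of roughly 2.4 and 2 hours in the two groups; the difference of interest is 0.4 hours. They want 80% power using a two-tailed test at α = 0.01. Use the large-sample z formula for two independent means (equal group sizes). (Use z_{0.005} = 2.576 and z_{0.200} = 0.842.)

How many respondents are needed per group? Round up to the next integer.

n = 713 per group

n = (z_{α/2} + z_β)² · (σ₁² + σ₂²) / δ²
  = (2.576 + 0.842)² · (2.4² + 2² = 9.76) / 0.4²
  = 11.6827 · 9.76 / 0.16
  = 712.65
Round up → n = 713 per group.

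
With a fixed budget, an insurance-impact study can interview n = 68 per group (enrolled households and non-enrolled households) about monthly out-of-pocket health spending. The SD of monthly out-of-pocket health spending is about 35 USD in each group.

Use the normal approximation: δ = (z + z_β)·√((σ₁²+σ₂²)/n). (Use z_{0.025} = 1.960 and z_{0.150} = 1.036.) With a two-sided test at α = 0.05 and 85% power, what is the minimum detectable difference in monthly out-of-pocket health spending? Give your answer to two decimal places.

δ = (z_{α/2} + z_β) · √((σ₁²+σ₂²)/n)
  = (1.960 + 1.036) · √(2450/68)
  = 2.996 · √36.0294
  = 2.996 · 6.0025
  = 17.9833

Minimum detectable difference ≈ 17.98 USD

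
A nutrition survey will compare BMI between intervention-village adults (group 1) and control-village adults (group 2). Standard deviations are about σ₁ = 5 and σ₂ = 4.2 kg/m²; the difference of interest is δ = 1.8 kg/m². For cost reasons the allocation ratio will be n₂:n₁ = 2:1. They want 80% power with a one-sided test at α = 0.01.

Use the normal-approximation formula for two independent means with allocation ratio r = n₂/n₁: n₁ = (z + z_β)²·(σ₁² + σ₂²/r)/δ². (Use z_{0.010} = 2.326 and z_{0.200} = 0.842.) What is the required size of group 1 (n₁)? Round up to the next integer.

n₁ = 105

n₁ = (z_α + z_β)² · (σ₁² + σ₂²/r) / δ²
   = (2.326 + 0.842)² · (5² + 4.2²/2) / 1.8²
   = 10.0362 · (25 + 8.82) / 3.24
   = 10.0362 · 33.82 / 3.24
   = 104.76
Round up → n₁ = 105; n₂ = r·n₁ = 2 × 105 = 210.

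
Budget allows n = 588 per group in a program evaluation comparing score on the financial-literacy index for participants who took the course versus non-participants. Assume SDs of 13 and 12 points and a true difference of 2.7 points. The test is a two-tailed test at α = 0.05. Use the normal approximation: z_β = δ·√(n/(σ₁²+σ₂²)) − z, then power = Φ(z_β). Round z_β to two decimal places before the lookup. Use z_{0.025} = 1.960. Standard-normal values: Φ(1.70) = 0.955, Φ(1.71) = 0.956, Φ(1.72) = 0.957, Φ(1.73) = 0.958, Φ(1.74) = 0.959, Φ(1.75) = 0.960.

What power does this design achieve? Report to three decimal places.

z_β = δ·√(n/(σ₁²+σ₂²)) − z_{α/2}
    = 2.7 · √(588/313) − 1.960
    = 2.7 · 1.37062 − 1.960
    = 3.7007 − 1.960 = 1.7407 → 1.74
Power = Φ(1.74) = 0.959.

Power ≈ 0.959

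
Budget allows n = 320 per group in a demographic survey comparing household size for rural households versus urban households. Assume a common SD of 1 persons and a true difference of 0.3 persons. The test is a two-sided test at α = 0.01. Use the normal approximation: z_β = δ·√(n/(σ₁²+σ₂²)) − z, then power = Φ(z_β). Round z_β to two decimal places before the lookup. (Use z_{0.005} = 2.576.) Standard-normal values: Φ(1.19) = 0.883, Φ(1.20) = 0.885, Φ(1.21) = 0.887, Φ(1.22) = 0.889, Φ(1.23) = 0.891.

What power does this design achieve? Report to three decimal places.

Power ≈ 0.889

z_β = δ·√(n/(σ₁²+σ₂²)) − z_{α/2}
    = 0.3 · √(320/2) − 2.576
    = 0.3 · 12.64911 − 2.576
    = 3.7947 − 2.576 = 1.2187 → 1.22
Power = Φ(1.22) = 0.889.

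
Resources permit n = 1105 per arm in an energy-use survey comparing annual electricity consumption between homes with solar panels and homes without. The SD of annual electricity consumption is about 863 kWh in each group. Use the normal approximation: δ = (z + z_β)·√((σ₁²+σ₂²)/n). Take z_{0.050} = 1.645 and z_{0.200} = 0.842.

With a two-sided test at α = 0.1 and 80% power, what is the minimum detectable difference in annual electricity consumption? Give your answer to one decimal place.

δ = (z_{α/2} + z_β) · √((σ₁²+σ₂²)/n)
  = (1.645 + 0.842) · √(1489538/1105)
  = 2.487 · √1348.0
  = 2.487 · 36.7151
  = 91.3104

Minimum detectable difference ≈ 91.3 kWh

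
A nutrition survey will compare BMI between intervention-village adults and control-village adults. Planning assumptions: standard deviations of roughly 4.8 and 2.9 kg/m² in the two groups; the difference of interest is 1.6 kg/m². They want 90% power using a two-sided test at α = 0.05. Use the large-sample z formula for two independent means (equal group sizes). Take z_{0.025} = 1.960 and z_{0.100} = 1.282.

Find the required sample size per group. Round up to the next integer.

n = 130 per group

n = (z_{α/2} + z_β)² · (σ₁² + σ₂²) / δ²
  = (1.960 + 1.282)² · (4.8² + 2.9² = 31.45) / 1.6²
  = 10.5106 · 31.45 / 2.56
  = 129.12
Round up → n = 130 per group.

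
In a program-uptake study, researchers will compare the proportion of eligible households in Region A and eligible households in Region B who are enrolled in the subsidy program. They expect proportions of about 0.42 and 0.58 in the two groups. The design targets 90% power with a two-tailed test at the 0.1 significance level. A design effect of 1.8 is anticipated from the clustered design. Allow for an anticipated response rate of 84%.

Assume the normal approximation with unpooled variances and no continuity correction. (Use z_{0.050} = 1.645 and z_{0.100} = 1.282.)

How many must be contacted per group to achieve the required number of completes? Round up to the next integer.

n = 350 per group

n = (z_{α/2} + z_β)² · [p₁(1−p₁) + p₂(1−p₂)] / (p₁ − p₂)²
  = (1.645 + 1.282)² · (0.42·0.58 + 0.58·0.42) / (-0.16)²
  = (2.927)² · (0.2436 + 0.2436) / 0.0256
  = 8.5673 · 0.4872 / 0.0256
  = 163.05
Design effect: 1.8 × 163.05 = 293.48.
Adjust for 84% response: 293.48 / 0.84 = 349.39.
Round up → n = 350 per group.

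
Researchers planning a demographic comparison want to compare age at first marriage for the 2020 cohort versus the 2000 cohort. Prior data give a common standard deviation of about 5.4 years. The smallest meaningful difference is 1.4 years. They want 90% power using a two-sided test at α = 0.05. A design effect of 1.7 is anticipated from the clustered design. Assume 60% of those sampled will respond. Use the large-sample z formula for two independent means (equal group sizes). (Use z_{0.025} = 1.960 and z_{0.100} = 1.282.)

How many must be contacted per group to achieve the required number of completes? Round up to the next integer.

n = 887 per group

n = (z_{α/2} + z_β)² · (σ₁² + σ₂²) / δ²
  = (1.960 + 1.282)² · (2·5.4² = 58.32) / 1.4²
  = 10.5106 · 58.32 / 1.96
  = 312.74
Design effect: 1.7 × 312.74 = 531.66.
Adjust for 60% response: 531.66 / 0.60 = 886.10.
Round up → n = 887 per group.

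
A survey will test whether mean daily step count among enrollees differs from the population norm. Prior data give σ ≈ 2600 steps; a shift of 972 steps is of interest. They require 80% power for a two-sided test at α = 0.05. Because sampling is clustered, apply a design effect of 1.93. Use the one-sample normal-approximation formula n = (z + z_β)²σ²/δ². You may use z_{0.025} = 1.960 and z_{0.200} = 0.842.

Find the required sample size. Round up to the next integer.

n = (z_{α/2} + z_β)² · σ² / δ²
  = (1.960 + 0.842)² · 2600² / 972²
  = 7.8512 · 6760000 / 944784
  = 56.18
Design effect: 1.93 × 56.18 = 108.42.
Round up → n = 109.

n = 109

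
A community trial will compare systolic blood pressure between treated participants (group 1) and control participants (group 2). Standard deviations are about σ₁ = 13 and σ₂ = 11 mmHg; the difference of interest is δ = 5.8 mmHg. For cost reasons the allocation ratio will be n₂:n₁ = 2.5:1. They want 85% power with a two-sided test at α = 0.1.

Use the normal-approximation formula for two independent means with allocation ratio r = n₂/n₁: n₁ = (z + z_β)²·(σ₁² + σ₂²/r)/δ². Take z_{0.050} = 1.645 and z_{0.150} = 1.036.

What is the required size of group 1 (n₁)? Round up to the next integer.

n₁ = (z_{α/2} + z_β)² · (σ₁² + σ₂²/r) / δ²
   = (1.645 + 1.036)² · (13² + 11²/2.5) / 5.8²
   = 7.1878 · (169 + 48.4) / 33.64
   = 7.1878 · 217.4 / 33.64
   = 46.45
Round up → n₁ = 47; n₂ = r·n₁ = 2.5 × 47 = 118.

n₁ = 47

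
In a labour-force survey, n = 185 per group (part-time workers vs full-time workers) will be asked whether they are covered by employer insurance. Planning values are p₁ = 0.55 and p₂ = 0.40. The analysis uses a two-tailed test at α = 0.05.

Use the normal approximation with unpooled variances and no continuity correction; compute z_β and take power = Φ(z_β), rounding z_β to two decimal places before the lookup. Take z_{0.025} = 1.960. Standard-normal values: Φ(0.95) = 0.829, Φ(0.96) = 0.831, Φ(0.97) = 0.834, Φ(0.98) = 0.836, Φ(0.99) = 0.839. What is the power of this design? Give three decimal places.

z_β = |p₁−p₂|·√(n/[p₁q₁+p₂q₂]) − z_{α/2}
    = 0.15 · √(185/0.4875) − 1.960
    = 0.15 · 19.4804 − 1.960
    = 2.9221 − 1.960 = 0.9621 → 0.96
Power = Φ(0.96) = 0.831.

Power ≈ 0.831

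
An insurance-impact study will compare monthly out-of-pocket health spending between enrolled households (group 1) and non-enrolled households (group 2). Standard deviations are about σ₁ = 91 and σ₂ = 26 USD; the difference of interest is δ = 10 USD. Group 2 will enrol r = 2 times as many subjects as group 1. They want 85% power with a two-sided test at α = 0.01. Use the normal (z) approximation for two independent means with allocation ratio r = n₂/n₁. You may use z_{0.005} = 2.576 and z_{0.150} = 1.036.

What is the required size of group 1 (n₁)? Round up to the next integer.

n₁ = (z_{α/2} + z_β)² · (σ₁² + σ₂²/r) / δ²
   = (2.576 + 1.036)² · (91² + 26²/2) / 10²
   = 13.0465 · (8281 + 338) / 100
   = 13.0465 · 8619 / 100
   = 1124.48
Round up → n₁ = 1125; n₂ = r·n₁ = 2 × 1125 = 2250.

n₁ = 1125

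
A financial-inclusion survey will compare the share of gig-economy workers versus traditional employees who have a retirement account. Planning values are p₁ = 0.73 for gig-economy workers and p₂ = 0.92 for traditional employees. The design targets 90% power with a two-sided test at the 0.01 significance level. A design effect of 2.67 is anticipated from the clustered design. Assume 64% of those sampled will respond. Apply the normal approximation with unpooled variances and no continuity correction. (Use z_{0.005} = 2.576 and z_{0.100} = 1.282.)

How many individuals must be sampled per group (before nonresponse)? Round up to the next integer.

n = 466 per group

n = (z_{α/2} + z_β)² · [p₁(1−p₁) + p₂(1−p₂)] / (p₁ − p₂)²
  = (2.576 + 1.282)² · (0.73·0.27 + 0.92·0.08) / (-0.19)²
  = (3.858)² · (0.1971 + 0.0736) / 0.0361
  = 14.8842 · 0.2707 / 0.0361
  = 111.61
Design effect: 2.67 × 111.61 = 298.00.
Adjust for 64% response: 298.00 / 0.64 = 465.63.
Round up → n = 466 per group.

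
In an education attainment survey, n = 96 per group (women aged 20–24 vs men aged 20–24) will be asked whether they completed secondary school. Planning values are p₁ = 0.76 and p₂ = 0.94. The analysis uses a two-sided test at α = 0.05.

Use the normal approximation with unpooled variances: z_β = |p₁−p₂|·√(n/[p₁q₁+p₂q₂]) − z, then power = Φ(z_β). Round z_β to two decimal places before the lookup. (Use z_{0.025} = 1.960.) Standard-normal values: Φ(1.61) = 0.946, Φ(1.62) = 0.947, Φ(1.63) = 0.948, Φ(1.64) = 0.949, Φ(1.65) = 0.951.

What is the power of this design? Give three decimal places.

z_β = |p₁−p₂|·√(n/[p₁q₁+p₂q₂]) − z_{α/2}
    = 0.18 · √(96/0.2388) − 1.960
    = 0.18 · 20.0502 − 1.960
    = 3.6090 − 1.960 = 1.6490 → 1.65
Power = Φ(1.65) = 0.951.

Power ≈ 0.951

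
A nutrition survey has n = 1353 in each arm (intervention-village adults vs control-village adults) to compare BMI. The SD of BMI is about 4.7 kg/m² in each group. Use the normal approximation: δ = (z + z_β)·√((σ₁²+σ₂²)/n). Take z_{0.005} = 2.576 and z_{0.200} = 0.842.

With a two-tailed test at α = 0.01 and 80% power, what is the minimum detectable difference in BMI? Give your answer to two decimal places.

δ = (z_{α/2} + z_β) · √((σ₁²+σ₂²)/n)
  = (2.576 + 0.842) · √(44.18/1353)
  = 3.418 · √0.03265
  = 3.418 · 0.1807
  = 0.6176

Minimum detectable difference ≈ 0.62 kg/m²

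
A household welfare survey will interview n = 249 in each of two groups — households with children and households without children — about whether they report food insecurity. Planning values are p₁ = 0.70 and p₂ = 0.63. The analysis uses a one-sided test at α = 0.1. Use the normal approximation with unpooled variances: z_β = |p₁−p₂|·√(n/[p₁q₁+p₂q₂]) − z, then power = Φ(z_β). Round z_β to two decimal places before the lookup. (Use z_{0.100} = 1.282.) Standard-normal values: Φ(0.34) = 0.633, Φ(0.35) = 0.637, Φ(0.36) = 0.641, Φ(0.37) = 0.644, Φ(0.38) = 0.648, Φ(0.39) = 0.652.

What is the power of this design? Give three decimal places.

z_β = |p₁−p₂|·√(n/[p₁q₁+p₂q₂]) − z_α
    = 0.07 · √(249/0.4431) − 1.282
    = 0.07 · 23.7055 − 1.282
    = 1.6594 − 1.282 = 0.3774 → 0.38
Power = Φ(0.38) = 0.648.

Power ≈ 0.648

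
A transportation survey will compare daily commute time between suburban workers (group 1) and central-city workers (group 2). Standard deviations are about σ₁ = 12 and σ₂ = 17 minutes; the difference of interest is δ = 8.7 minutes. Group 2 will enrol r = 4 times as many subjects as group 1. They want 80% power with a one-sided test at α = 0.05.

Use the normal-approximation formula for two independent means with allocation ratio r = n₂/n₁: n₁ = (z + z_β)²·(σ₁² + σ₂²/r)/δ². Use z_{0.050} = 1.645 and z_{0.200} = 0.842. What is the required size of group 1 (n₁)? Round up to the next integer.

n₁ = (z_α + z_β)² · (σ₁² + σ₂²/r) / δ²
   = (1.645 + 0.842)² · (12² + 17²/4) / 8.7²
   = 6.1852 · (144 + 72.25) / 75.69
   = 6.1852 · 216.25 / 75.69
   = 17.67
Round up → n₁ = 18; n₂ = r·n₁ = 4 × 18 = 72.

n₁ = 18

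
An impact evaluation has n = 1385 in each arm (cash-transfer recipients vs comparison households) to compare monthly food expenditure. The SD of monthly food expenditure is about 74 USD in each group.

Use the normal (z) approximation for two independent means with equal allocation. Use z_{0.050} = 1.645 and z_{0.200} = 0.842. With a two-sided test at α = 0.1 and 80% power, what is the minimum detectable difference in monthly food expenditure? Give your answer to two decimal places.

Minimum detectable difference ≈ 6.99 USD

δ = (z_{α/2} + z_β) · √((σ₁²+σ₂²)/n)
  = (1.645 + 0.842) · √(10952/1385)
  = 2.487 · √7.9076
  = 2.487 · 2.8120
  = 6.9935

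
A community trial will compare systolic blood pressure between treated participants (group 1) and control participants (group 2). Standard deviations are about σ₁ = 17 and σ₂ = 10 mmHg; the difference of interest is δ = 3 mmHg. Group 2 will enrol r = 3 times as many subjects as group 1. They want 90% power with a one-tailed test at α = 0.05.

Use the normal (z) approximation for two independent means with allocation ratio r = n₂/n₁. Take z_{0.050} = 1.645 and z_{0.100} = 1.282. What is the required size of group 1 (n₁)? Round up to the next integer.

n₁ = (z_α + z_β)² · (σ₁² + σ₂²/r) / δ²
   = (1.645 + 1.282)² · (17² + 10²/3) / 3²
   = 8.5673 · (289 + 33.3333) / 9
   = 8.5673 · 322.3333 / 9
   = 306.84
Round up → n₁ = 307; n₂ = r·n₁ = 3 × 307 = 921.

n₁ = 307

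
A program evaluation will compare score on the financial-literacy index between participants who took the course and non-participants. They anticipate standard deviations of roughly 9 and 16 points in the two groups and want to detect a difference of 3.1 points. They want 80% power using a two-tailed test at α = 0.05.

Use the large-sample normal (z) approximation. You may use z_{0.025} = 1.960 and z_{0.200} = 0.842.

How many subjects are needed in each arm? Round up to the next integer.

n = (z_{α/2} + z_β)² · (σ₁² + σ₂²) / δ²
  = (1.960 + 0.842)² · (9² + 16² = 337) / 3.1²
  = 7.8512 · 337 / 9.61
  = 275.32
Round up → n = 276 per group.

n = 276 per group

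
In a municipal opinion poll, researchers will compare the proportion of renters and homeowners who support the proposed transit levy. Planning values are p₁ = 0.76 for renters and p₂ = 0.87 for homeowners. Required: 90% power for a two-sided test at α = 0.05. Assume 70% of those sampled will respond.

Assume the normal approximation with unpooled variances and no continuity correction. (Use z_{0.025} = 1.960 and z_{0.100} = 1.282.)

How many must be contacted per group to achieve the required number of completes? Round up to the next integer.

n = (z_{α/2} + z_β)² · [p₁(1−p₁) + p₂(1−p₂)] / (p₁ − p₂)²
  = (1.960 + 1.282)² · (0.76·0.24 + 0.87·0.13) / (-0.11)²
  = (3.242)² · (0.1824 + 0.1131) / 0.0121
  = 10.5106 · 0.2955 / 0.0121
  = 256.68
Adjust for 70% response: 256.68 / 0.70 = 366.69.
Round up → n = 367 per group.

n = 367 per group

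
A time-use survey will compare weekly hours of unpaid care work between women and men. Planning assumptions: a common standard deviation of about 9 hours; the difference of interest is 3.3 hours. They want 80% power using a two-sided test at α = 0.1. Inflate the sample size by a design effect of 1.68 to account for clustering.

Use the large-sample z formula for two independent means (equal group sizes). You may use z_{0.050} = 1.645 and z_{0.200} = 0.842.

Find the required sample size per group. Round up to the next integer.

n = 155 per group

n = (z_{α/2} + z_β)² · (σ₁² + σ₂²) / δ²
  = (1.645 + 0.842)² · (2·9² = 162) / 3.3²
  = 6.1852 · 162 / 10.89
  = 92.01
Design effect: 1.68 × 92.01 = 154.58.
Round up → n = 155 per group.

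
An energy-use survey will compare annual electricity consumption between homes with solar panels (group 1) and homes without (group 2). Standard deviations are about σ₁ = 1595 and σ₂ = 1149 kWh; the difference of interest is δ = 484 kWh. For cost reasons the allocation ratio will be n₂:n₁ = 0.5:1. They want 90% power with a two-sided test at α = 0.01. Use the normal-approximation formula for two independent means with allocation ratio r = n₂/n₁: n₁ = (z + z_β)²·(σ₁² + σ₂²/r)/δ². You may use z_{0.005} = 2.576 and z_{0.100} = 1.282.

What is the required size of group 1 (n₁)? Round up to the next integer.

n₁ = 330

n₁ = (z_{α/2} + z_β)² · (σ₁² + σ₂²/r) / δ²
   = (2.576 + 1.282)² · (1595² + 1149²/0.5) / 484²
   = 14.8842 · (2544025 + 2640402) / 234256
   = 14.8842 · 5184427 / 234256
   = 329.41
Round up → n₁ = 330; n₂ = r·n₁ = 0.5 × 330 = 165.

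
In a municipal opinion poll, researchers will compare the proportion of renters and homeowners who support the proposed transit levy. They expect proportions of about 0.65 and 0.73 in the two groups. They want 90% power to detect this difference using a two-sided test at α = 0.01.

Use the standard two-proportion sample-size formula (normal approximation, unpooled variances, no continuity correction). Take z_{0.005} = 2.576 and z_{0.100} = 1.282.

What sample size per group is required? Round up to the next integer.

n = 988 per group

n = (z_{α/2} + z_β)² · [p₁(1−p₁) + p₂(1−p₂)] / (p₁ − p₂)²
  = (2.576 + 1.282)² · (0.65·0.35 + 0.73·0.27) / (-0.08)²
  = (3.858)² · (0.2275 + 0.1971) / 0.0064
  = 14.8842 · 0.4246 / 0.0064
  = 987.47
Round up → n = 988 per group.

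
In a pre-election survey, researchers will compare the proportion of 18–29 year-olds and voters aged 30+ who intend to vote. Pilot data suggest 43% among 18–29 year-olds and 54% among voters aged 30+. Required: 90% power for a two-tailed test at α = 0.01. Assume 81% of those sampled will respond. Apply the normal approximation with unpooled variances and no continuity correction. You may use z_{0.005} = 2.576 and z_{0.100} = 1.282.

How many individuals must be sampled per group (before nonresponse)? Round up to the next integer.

n = 750 per group

n = (z_{α/2} + z_β)² · [p₁(1−p₁) + p₂(1−p₂)] / (p₁ − p₂)²
  = (2.576 + 1.282)² · (0.43·0.57 + 0.54·0.46) / (-0.11)²
  = (3.858)² · (0.2451 + 0.2484) / 0.0121
  = 14.8842 · 0.4935 / 0.0121
  = 607.05
Adjust for 81% response: 607.05 / 0.81 = 749.45.
Round up → n = 750 per group.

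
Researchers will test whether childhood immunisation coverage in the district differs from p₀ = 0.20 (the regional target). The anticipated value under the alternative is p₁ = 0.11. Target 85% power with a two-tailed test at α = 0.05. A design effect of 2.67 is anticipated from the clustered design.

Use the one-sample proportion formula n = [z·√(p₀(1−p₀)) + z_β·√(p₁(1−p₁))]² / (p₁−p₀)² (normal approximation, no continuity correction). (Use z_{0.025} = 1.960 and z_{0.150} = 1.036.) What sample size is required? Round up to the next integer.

n = 405

n = [z_{α/2}·√(p₀q₀) + z_β·√(p₁q₁)]² / (p₁ − p₀)²
  = [1.960·√(0.20·0.80) + 1.036·√(0.11·0.89)]² / (-0.09)²
  = [1.960·0.4000 + 1.036·0.3129]² / 0.0081
  = [1.1082]² / 0.0081
  = 151.61
Design effect: 2.67 × 151.61 = 404.79.
Round up → n = 405.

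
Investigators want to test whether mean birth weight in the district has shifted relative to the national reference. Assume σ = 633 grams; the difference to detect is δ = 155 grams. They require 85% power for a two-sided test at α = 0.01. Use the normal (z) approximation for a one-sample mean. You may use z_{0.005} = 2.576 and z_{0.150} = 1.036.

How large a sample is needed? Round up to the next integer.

n = 218

n = (z_{α/2} + z_β)² · σ² / δ²
  = (2.576 + 1.036)² · 633² / 155²
  = 13.0465 · 400689 / 24025
  = 217.59
Round up → n = 218.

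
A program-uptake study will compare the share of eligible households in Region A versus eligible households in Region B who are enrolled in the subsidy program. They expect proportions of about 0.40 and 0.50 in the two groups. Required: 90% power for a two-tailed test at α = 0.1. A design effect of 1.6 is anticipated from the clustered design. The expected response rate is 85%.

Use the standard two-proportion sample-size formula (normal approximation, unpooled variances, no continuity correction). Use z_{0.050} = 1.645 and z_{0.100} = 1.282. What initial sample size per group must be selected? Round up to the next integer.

n = (z_{α/2} + z_β)² · [p₁(1−p₁) + p₂(1−p₂)] / (p₁ − p₂)²
  = (1.645 + 1.282)² · (0.40·0.60 + 0.50·0.50) / (-0.10)²
  = (2.927)² · (0.2400 + 0.2500) / 0.0100
  = 8.5673 · 0.4900 / 0.0100
  = 419.80
Design effect: 1.6 × 419.80 = 671.68.
Adjust for 85% response: 671.68 / 0.85 = 790.21.
Round up → n = 791 per group.

n = 791 per group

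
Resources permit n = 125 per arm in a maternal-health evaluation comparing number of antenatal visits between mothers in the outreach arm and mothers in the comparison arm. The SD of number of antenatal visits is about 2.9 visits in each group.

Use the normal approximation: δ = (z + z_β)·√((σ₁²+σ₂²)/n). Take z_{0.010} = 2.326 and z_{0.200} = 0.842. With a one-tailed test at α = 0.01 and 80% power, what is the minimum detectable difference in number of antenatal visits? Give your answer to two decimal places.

Minimum detectable difference ≈ 1.16 visits

δ = (z_α + z_β) · √((σ₁²+σ₂²)/n)
  = (2.326 + 0.842) · √(16.82/125)
  = 3.168 · √0.13456
  = 3.168 · 0.3668
  = 1.1621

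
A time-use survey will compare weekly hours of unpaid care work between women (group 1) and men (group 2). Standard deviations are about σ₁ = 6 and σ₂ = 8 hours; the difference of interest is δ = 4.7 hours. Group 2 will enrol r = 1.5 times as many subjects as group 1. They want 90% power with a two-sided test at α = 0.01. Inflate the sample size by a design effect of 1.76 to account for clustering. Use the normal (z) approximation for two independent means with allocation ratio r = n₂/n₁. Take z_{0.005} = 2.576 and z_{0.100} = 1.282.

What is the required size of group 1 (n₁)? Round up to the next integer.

n₁ = 94

n₁ = (z_{α/2} + z_β)² · (σ₁² + σ₂²/r) / δ²
   = (2.576 + 1.282)² · (6² + 8²/1.5) / 4.7²
   = 14.8842 · (36 + 42.6667) / 22.09
   = 14.8842 · 78.6667 / 22.09
   = 53.01
Design effect: 1.76 × 53.01 = 93.29.
Round up → n₁ = 94; n₂ = r·n₁ = 1.5 × 94 = 141.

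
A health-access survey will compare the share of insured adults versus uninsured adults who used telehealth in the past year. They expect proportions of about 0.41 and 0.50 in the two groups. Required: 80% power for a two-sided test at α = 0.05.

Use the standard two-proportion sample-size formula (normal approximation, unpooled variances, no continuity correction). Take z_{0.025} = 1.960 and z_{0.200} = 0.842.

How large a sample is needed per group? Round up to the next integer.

n = (z_{α/2} + z_β)² · [p₁(1−p₁) + p₂(1−p₂)] / (p₁ − p₂)²
  = (1.960 + 0.842)² · (0.41·0.59 + 0.50·0.50) / (-0.09)²
  = (2.802)² · (0.2419 + 0.2500) / 0.0081
  = 7.8512 · 0.4919 / 0.0081
  = 476.79
Round up → n = 477 per group.

n = 477 per group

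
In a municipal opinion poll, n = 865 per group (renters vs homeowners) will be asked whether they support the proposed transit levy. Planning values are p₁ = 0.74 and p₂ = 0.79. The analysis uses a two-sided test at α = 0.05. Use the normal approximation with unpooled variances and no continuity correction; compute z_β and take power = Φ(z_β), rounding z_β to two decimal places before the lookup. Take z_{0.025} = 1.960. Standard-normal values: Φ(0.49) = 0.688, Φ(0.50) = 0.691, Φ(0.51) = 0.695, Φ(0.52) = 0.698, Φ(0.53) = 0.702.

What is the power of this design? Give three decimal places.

z_β = |p₁−p₂|·√(n/[p₁q₁+p₂q₂]) − z_{α/2}
    = 0.05 · √(865/0.3583) − 1.960
    = 0.05 · 49.1343 − 1.960
    = 2.4567 − 1.960 = 0.4967 → 0.50
Power = Φ(0.50) = 0.691.

Power ≈ 0.691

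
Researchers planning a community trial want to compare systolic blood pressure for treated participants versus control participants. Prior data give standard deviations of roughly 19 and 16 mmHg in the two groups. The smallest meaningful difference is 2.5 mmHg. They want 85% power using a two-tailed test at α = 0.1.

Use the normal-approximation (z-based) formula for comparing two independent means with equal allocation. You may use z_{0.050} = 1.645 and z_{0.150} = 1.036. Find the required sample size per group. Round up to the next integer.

n = 710 per group

n = (z_{α/2} + z_β)² · (σ₁² + σ₂²) / δ²
  = (1.645 + 1.036)² · (19² + 16² = 617) / 2.5²
  = 7.1878 · 617 / 6.25
  = 709.58
Round up → n = 710 per group.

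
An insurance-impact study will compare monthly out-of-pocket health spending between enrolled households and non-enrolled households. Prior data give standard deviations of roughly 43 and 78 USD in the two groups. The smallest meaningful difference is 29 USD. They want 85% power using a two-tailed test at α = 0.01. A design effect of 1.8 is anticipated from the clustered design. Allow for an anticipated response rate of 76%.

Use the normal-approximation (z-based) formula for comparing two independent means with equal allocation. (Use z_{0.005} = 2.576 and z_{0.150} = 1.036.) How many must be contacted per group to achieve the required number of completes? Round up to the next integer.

n = 292 per group

n = (z_{α/2} + z_β)² · (σ₁² + σ₂²) / δ²
  = (2.576 + 1.036)² · (43² + 78² = 7933) / 29²
  = 13.0465 · 7933 / 841
  = 123.07
Design effect: 1.8 × 123.07 = 221.52.
Adjust for 76% response: 221.52 / 0.76 = 291.47.
Round up → n = 292 per group.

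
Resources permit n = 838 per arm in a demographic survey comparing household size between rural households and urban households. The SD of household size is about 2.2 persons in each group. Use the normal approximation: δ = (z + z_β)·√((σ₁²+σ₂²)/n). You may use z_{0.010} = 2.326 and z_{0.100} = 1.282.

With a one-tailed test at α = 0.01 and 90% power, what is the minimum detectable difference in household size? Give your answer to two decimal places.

δ = (z_α + z_β) · √((σ₁²+σ₂²)/n)
  = (2.326 + 1.282) · √(9.68/838)
  = 3.608 · √0.01155
  = 3.608 · 0.1075
  = 0.3878

Minimum detectable difference ≈ 0.39 persons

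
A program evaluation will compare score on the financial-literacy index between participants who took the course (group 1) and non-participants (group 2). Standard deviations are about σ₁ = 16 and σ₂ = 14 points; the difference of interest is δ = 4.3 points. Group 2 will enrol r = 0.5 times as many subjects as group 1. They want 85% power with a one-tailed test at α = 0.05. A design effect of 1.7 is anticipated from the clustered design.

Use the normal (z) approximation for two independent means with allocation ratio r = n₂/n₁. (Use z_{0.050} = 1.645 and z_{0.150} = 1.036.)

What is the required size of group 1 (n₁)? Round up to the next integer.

n₁ = (z_α + z_β)² · (σ₁² + σ₂²/r) / δ²
   = (1.645 + 1.036)² · (16² + 14²/0.5) / 4.3²
   = 7.1878 · (256 + 392) / 18.49
   = 7.1878 · 648 / 18.49
   = 251.90
Design effect: 1.7 × 251.90 = 428.23.
Round up → n₁ = 429; n₂ = r·n₁ = 0.5 × 429 = 215.

n₁ = 429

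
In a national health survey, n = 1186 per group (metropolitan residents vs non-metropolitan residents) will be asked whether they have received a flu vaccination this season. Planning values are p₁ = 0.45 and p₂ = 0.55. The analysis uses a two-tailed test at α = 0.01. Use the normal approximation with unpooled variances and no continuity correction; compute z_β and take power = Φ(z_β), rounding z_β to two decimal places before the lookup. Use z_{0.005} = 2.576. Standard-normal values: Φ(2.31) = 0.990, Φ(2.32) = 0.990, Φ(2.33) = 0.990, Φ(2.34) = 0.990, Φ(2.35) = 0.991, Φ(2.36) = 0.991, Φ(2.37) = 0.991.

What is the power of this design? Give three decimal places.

Power ≈ 0.990

z_β = |p₁−p₂|·√(n/[p₁q₁+p₂q₂]) − z_{α/2}
    = 0.10 · √(1186/0.4950) − 2.576
    = 0.10 · 48.9485 − 2.576
    = 4.8949 − 2.576 = 2.3189 → 2.32
Power = Φ(2.32) = 0.990.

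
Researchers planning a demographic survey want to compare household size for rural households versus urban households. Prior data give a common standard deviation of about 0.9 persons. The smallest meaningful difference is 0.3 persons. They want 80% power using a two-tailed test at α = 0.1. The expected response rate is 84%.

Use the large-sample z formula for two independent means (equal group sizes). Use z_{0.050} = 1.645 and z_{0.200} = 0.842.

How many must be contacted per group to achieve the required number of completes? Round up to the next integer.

n = (z_{α/2} + z_β)² · (σ₁² + σ₂²) / δ²
  = (1.645 + 0.842)² · (2·0.9² = 1.62) / 0.3²
  = 6.1852 · 1.62 / 0.09
  = 111.33
Adjust for 84% response: 111.33 / 0.84 = 132.54.
Round up → n = 133 per group.

n = 133 per group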